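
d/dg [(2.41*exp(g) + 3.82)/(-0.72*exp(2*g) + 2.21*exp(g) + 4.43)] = (1.7352*exp(2*g) + 5.5008*exp(g) + 2.2341)*exp(g)/(0.5184*exp(4*g) - 3.1824*exp(3*g) - 1.4951*exp(2*g) + 19.5806*exp(g) + 19.6249)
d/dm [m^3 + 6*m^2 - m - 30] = 3*m^2 + 12*m - 1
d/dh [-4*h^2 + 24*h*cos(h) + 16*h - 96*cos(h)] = -24*h*sin(h) - 8*h + 96*sin(h) + 24*cos(h) + 16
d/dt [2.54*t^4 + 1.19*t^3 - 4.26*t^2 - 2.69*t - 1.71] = 10.16*t^3 + 3.57*t^2 - 8.52*t - 2.69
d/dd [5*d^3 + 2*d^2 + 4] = d*(15*d + 4)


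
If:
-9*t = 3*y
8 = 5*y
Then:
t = -8/15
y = 8/5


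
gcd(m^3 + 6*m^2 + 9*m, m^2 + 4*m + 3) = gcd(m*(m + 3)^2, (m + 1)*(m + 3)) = m + 3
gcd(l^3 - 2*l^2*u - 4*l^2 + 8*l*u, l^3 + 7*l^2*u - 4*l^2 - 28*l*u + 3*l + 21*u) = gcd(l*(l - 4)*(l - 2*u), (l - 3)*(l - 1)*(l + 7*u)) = 1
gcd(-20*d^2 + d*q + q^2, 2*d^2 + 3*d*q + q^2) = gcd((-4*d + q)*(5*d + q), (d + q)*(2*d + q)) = 1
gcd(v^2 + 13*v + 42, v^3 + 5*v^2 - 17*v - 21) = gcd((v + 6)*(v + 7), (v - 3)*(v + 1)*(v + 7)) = v + 7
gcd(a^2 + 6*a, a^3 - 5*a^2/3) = a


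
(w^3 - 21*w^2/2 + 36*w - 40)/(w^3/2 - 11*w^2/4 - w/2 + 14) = 2*(2*w^2 - 13*w + 20)/(2*w^2 - 3*w - 14)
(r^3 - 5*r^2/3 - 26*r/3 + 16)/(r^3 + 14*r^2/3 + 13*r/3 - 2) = (3*r^2 - 14*r + 16)/(3*r^2 + 5*r - 2)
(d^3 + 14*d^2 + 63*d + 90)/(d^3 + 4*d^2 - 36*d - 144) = (d^2 + 8*d + 15)/(d^2 - 2*d - 24)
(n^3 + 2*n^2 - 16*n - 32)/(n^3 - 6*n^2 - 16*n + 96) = (n + 2)/(n - 6)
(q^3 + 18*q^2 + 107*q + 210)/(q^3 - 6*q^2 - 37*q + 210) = (q^2 + 12*q + 35)/(q^2 - 12*q + 35)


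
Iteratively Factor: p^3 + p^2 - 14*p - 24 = (p + 3)*(p^2 - 2*p - 8) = (p + 2)*(p + 3)*(p - 4)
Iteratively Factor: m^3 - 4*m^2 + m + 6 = (m - 3)*(m^2 - m - 2) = (m - 3)*(m + 1)*(m - 2)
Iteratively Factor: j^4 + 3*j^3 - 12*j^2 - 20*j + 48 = (j - 2)*(j^3 + 5*j^2 - 2*j - 24) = (j - 2)^2*(j^2 + 7*j + 12) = (j - 2)^2*(j + 3)*(j + 4)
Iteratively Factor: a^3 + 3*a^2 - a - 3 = (a + 1)*(a^2 + 2*a - 3) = (a + 1)*(a + 3)*(a - 1)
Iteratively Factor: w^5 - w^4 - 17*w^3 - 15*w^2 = (w + 1)*(w^4 - 2*w^3 - 15*w^2) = w*(w + 1)*(w^3 - 2*w^2 - 15*w) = w^2*(w + 1)*(w^2 - 2*w - 15) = w^2*(w + 1)*(w + 3)*(w - 5)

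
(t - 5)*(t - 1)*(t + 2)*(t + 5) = t^4 + t^3 - 27*t^2 - 25*t + 50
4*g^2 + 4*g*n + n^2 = (2*g + n)^2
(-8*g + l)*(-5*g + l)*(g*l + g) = 40*g^3*l + 40*g^3 - 13*g^2*l^2 - 13*g^2*l + g*l^3 + g*l^2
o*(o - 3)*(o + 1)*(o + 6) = o^4 + 4*o^3 - 15*o^2 - 18*o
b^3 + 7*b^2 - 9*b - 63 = (b - 3)*(b + 3)*(b + 7)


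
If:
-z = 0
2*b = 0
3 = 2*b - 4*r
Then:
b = 0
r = -3/4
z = 0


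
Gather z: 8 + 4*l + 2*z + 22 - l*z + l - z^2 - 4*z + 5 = 5*l - z^2 + z*(-l - 2) + 35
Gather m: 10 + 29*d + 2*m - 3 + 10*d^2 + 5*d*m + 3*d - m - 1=10*d^2 + 32*d + m*(5*d + 1) + 6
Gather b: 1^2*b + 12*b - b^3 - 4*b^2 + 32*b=-b^3 - 4*b^2 + 45*b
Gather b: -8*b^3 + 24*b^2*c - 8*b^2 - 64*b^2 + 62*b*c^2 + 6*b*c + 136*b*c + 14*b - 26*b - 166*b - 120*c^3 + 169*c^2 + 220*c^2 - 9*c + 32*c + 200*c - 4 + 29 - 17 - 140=-8*b^3 + b^2*(24*c - 72) + b*(62*c^2 + 142*c - 178) - 120*c^3 + 389*c^2 + 223*c - 132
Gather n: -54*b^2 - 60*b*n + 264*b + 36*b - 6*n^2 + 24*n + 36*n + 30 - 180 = -54*b^2 + 300*b - 6*n^2 + n*(60 - 60*b) - 150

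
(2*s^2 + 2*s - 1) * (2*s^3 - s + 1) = 4*s^5 + 4*s^4 - 4*s^3 + 3*s - 1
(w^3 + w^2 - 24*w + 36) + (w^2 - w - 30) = w^3 + 2*w^2 - 25*w + 6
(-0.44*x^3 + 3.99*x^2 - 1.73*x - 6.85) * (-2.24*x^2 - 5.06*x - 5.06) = 0.9856*x^5 - 6.7112*x^4 - 14.0878*x^3 + 3.9084*x^2 + 43.4148*x + 34.661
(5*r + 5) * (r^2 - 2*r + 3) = 5*r^3 - 5*r^2 + 5*r + 15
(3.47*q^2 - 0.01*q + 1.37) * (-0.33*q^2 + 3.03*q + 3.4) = -1.1451*q^4 + 10.5174*q^3 + 11.3156*q^2 + 4.1171*q + 4.658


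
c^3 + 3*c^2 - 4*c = c*(c - 1)*(c + 4)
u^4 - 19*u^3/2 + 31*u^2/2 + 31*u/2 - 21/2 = (u - 7)*(u - 3)*(u - 1/2)*(u + 1)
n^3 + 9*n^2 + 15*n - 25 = (n - 1)*(n + 5)^2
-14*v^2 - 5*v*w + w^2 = (-7*v + w)*(2*v + w)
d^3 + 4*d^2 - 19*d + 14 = (d - 2)*(d - 1)*(d + 7)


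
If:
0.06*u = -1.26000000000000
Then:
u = -21.00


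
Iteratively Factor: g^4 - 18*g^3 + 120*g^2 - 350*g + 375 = (g - 3)*(g^3 - 15*g^2 + 75*g - 125) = (g - 5)*(g - 3)*(g^2 - 10*g + 25) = (g - 5)^2*(g - 3)*(g - 5)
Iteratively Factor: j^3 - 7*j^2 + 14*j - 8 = (j - 2)*(j^2 - 5*j + 4) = (j - 2)*(j - 1)*(j - 4)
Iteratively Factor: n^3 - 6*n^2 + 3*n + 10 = (n + 1)*(n^2 - 7*n + 10) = (n - 5)*(n + 1)*(n - 2)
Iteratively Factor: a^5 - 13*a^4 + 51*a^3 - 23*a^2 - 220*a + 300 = (a + 2)*(a^4 - 15*a^3 + 81*a^2 - 185*a + 150) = (a - 2)*(a + 2)*(a^3 - 13*a^2 + 55*a - 75) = (a - 5)*(a - 2)*(a + 2)*(a^2 - 8*a + 15) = (a - 5)^2*(a - 2)*(a + 2)*(a - 3)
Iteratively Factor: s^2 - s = (s)*(s - 1)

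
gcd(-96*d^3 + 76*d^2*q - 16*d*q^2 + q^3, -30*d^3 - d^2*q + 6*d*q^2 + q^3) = -2*d + q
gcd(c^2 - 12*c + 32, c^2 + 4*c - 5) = 1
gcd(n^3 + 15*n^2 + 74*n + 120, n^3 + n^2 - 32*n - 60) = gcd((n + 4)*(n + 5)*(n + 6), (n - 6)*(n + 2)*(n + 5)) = n + 5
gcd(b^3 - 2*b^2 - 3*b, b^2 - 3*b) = b^2 - 3*b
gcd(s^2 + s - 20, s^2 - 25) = s + 5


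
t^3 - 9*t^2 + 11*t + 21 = (t - 7)*(t - 3)*(t + 1)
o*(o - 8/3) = o^2 - 8*o/3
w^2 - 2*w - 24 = (w - 6)*(w + 4)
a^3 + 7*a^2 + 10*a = a*(a + 2)*(a + 5)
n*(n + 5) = n^2 + 5*n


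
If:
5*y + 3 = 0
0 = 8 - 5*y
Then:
No Solution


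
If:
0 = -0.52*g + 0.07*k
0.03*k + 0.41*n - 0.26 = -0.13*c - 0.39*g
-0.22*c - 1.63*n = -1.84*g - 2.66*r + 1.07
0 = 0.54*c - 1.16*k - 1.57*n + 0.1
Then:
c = 2.70197096023233 - 2.6477428657273*r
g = 0.304370467998377 - 0.438227714399879*r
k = 2.26103776227366 - 3.2554058783991*r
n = 1.49457940856701*r - 0.677541073701901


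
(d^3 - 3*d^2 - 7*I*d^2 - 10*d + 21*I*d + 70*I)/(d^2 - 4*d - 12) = (d^2 - d*(5 + 7*I) + 35*I)/(d - 6)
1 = 1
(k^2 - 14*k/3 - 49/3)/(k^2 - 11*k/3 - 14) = (k - 7)/(k - 6)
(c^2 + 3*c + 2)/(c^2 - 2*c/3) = 3*(c^2 + 3*c + 2)/(c*(3*c - 2))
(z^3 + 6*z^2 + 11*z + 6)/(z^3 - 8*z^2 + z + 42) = (z^2 + 4*z + 3)/(z^2 - 10*z + 21)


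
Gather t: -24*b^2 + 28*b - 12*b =-24*b^2 + 16*b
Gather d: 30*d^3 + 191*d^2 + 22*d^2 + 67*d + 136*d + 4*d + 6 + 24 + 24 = 30*d^3 + 213*d^2 + 207*d + 54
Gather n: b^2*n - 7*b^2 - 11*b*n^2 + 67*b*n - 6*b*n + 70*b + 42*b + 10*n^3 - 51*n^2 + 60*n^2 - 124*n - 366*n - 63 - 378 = -7*b^2 + 112*b + 10*n^3 + n^2*(9 - 11*b) + n*(b^2 + 61*b - 490) - 441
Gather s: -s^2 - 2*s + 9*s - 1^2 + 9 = -s^2 + 7*s + 8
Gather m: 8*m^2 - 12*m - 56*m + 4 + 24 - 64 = 8*m^2 - 68*m - 36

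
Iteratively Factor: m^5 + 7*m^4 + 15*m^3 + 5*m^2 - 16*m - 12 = (m + 2)*(m^4 + 5*m^3 + 5*m^2 - 5*m - 6) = (m - 1)*(m + 2)*(m^3 + 6*m^2 + 11*m + 6) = (m - 1)*(m + 2)^2*(m^2 + 4*m + 3) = (m - 1)*(m + 2)^2*(m + 3)*(m + 1)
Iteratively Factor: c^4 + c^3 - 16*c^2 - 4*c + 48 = (c + 4)*(c^3 - 3*c^2 - 4*c + 12) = (c + 2)*(c + 4)*(c^2 - 5*c + 6) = (c - 2)*(c + 2)*(c + 4)*(c - 3)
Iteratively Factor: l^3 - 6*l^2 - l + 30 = (l - 5)*(l^2 - l - 6) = (l - 5)*(l - 3)*(l + 2)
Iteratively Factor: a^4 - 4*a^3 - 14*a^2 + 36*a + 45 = (a + 1)*(a^3 - 5*a^2 - 9*a + 45) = (a - 3)*(a + 1)*(a^2 - 2*a - 15) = (a - 5)*(a - 3)*(a + 1)*(a + 3)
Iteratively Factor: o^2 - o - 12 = (o - 4)*(o + 3)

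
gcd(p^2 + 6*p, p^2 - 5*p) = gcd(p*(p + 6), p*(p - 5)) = p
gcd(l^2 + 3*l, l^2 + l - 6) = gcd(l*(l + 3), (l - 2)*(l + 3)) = l + 3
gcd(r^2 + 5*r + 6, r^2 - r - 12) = r + 3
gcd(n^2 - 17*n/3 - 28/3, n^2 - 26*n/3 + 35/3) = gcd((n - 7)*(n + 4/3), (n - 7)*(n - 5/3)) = n - 7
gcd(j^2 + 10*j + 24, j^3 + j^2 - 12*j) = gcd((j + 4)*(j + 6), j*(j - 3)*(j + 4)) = j + 4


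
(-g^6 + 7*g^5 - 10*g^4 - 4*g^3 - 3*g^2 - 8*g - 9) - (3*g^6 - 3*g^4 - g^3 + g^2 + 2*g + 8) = -4*g^6 + 7*g^5 - 7*g^4 - 3*g^3 - 4*g^2 - 10*g - 17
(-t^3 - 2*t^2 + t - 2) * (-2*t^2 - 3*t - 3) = 2*t^5 + 7*t^4 + 7*t^3 + 7*t^2 + 3*t + 6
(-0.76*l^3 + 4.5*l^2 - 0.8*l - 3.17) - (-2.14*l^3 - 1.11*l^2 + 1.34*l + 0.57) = 1.38*l^3 + 5.61*l^2 - 2.14*l - 3.74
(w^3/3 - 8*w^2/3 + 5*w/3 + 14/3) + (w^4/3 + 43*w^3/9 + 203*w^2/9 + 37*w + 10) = w^4/3 + 46*w^3/9 + 179*w^2/9 + 116*w/3 + 44/3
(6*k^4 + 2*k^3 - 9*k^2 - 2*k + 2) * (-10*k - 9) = -60*k^5 - 74*k^4 + 72*k^3 + 101*k^2 - 2*k - 18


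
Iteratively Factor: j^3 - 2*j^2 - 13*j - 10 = (j - 5)*(j^2 + 3*j + 2) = (j - 5)*(j + 1)*(j + 2)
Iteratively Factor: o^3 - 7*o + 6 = (o - 1)*(o^2 + o - 6) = (o - 2)*(o - 1)*(o + 3)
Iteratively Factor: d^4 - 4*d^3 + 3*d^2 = (d - 3)*(d^3 - d^2) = (d - 3)*(d - 1)*(d^2) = d*(d - 3)*(d - 1)*(d)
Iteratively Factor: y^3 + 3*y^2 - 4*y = (y)*(y^2 + 3*y - 4) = y*(y - 1)*(y + 4)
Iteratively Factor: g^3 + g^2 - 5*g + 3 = (g + 3)*(g^2 - 2*g + 1) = (g - 1)*(g + 3)*(g - 1)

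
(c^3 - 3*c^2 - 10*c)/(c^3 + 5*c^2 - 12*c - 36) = c*(c - 5)/(c^2 + 3*c - 18)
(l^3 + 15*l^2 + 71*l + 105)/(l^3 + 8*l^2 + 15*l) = (l + 7)/l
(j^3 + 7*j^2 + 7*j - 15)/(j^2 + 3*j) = j + 4 - 5/j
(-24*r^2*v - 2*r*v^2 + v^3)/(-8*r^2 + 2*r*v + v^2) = v*(6*r - v)/(2*r - v)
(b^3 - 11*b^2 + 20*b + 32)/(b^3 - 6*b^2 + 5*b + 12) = (b - 8)/(b - 3)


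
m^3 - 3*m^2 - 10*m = m*(m - 5)*(m + 2)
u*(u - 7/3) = u^2 - 7*u/3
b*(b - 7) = b^2 - 7*b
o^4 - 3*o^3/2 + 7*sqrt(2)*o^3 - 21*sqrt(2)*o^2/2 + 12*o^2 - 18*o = o*(o - 3/2)*(o + sqrt(2))*(o + 6*sqrt(2))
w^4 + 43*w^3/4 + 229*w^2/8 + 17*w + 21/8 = (w + 1/4)*(w + 1/2)*(w + 3)*(w + 7)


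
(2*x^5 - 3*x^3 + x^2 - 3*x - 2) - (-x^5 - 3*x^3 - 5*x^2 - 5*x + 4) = 3*x^5 + 6*x^2 + 2*x - 6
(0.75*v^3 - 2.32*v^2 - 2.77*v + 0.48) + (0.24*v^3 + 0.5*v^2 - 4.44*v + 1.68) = 0.99*v^3 - 1.82*v^2 - 7.21*v + 2.16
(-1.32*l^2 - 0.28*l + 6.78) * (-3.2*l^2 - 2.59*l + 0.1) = 4.224*l^4 + 4.3148*l^3 - 21.1028*l^2 - 17.5882*l + 0.678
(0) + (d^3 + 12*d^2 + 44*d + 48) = d^3 + 12*d^2 + 44*d + 48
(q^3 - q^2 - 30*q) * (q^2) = q^5 - q^4 - 30*q^3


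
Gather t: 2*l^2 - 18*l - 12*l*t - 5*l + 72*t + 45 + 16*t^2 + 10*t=2*l^2 - 23*l + 16*t^2 + t*(82 - 12*l) + 45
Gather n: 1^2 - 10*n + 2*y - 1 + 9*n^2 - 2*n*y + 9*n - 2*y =9*n^2 + n*(-2*y - 1)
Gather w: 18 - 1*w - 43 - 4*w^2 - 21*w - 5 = -4*w^2 - 22*w - 30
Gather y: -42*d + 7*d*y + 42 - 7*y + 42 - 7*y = -42*d + y*(7*d - 14) + 84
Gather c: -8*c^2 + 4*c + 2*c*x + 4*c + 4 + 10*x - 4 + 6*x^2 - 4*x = -8*c^2 + c*(2*x + 8) + 6*x^2 + 6*x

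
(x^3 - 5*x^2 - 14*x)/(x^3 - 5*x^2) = (x^2 - 5*x - 14)/(x*(x - 5))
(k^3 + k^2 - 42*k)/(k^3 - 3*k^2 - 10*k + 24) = k*(k^2 + k - 42)/(k^3 - 3*k^2 - 10*k + 24)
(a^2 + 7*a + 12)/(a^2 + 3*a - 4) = (a + 3)/(a - 1)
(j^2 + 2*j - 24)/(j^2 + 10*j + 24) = (j - 4)/(j + 4)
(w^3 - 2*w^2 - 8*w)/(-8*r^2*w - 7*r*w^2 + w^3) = (-w^2 + 2*w + 8)/(8*r^2 + 7*r*w - w^2)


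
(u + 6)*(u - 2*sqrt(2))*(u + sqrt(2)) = u^3 - sqrt(2)*u^2 + 6*u^2 - 6*sqrt(2)*u - 4*u - 24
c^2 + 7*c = c*(c + 7)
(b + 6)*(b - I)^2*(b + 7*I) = b^4 + 6*b^3 + 5*I*b^3 + 13*b^2 + 30*I*b^2 + 78*b - 7*I*b - 42*I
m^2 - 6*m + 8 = (m - 4)*(m - 2)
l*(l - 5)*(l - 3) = l^3 - 8*l^2 + 15*l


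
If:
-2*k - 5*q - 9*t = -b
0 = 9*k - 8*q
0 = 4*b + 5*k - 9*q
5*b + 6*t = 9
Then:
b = 1107/209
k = 864/209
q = 972/209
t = -609/209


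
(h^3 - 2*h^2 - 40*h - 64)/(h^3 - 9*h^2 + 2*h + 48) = (h + 4)/(h - 3)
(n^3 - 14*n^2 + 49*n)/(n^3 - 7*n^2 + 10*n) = (n^2 - 14*n + 49)/(n^2 - 7*n + 10)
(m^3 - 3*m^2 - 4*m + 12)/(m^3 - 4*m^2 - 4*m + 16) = (m - 3)/(m - 4)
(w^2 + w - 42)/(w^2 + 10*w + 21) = (w - 6)/(w + 3)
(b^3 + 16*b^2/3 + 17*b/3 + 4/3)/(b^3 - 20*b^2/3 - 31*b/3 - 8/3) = (b + 4)/(b - 8)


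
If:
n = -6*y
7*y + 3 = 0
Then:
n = 18/7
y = -3/7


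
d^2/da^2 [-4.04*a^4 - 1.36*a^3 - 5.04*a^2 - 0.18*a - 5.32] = -48.48*a^2 - 8.16*a - 10.08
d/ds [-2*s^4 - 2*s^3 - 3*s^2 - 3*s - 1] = -8*s^3 - 6*s^2 - 6*s - 3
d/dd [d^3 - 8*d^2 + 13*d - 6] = 3*d^2 - 16*d + 13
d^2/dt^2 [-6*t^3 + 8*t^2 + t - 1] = 16 - 36*t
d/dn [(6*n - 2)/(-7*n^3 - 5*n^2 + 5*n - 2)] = 2*(42*n^3 - 6*n^2 - 10*n - 1)/(49*n^6 + 70*n^5 - 45*n^4 - 22*n^3 + 45*n^2 - 20*n + 4)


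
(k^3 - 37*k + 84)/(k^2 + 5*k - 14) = (k^2 - 7*k + 12)/(k - 2)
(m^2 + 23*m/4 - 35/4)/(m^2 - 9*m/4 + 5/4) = (m + 7)/(m - 1)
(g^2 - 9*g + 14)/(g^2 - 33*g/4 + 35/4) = 4*(g - 2)/(4*g - 5)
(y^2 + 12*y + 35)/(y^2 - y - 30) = (y + 7)/(y - 6)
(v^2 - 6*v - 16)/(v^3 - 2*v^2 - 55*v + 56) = (v + 2)/(v^2 + 6*v - 7)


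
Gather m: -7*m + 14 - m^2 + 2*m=-m^2 - 5*m + 14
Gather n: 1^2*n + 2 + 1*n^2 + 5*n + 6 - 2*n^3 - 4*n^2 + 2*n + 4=-2*n^3 - 3*n^2 + 8*n + 12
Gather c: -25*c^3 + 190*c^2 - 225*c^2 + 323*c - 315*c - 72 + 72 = -25*c^3 - 35*c^2 + 8*c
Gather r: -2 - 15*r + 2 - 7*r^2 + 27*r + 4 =-7*r^2 + 12*r + 4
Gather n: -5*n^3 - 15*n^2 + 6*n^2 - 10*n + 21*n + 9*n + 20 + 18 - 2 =-5*n^3 - 9*n^2 + 20*n + 36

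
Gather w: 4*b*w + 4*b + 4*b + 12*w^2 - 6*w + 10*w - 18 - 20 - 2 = 8*b + 12*w^2 + w*(4*b + 4) - 40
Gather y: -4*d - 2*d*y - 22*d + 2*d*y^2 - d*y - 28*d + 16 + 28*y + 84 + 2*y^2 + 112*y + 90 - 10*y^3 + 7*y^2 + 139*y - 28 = -54*d - 10*y^3 + y^2*(2*d + 9) + y*(279 - 3*d) + 162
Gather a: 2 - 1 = 1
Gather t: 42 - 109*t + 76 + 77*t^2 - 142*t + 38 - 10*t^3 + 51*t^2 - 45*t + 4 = -10*t^3 + 128*t^2 - 296*t + 160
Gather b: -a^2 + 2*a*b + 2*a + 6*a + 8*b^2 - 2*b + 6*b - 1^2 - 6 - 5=-a^2 + 8*a + 8*b^2 + b*(2*a + 4) - 12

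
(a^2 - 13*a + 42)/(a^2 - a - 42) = (a - 6)/(a + 6)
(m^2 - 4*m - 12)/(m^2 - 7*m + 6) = (m + 2)/(m - 1)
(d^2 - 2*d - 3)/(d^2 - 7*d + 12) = (d + 1)/(d - 4)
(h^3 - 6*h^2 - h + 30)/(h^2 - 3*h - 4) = (-h^3 + 6*h^2 + h - 30)/(-h^2 + 3*h + 4)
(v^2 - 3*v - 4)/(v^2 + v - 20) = (v + 1)/(v + 5)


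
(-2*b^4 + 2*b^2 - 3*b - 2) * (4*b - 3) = -8*b^5 + 6*b^4 + 8*b^3 - 18*b^2 + b + 6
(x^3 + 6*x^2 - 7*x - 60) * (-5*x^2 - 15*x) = -5*x^5 - 45*x^4 - 55*x^3 + 405*x^2 + 900*x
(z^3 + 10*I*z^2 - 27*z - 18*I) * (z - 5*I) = z^4 + 5*I*z^3 + 23*z^2 + 117*I*z - 90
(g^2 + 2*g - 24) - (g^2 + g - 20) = g - 4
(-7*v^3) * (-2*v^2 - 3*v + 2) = 14*v^5 + 21*v^4 - 14*v^3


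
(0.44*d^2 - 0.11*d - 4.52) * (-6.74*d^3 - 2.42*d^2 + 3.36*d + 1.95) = -2.9656*d^5 - 0.3234*d^4 + 32.2094*d^3 + 11.4268*d^2 - 15.4017*d - 8.814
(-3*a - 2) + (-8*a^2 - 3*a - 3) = -8*a^2 - 6*a - 5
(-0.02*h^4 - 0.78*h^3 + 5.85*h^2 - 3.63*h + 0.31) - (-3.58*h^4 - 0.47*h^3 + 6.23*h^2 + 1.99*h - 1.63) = 3.56*h^4 - 0.31*h^3 - 0.380000000000001*h^2 - 5.62*h + 1.94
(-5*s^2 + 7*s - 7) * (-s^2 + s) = 5*s^4 - 12*s^3 + 14*s^2 - 7*s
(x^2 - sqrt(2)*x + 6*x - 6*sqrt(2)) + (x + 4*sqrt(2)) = x^2 - sqrt(2)*x + 7*x - 2*sqrt(2)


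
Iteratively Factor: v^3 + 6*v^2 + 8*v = (v + 4)*(v^2 + 2*v) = v*(v + 4)*(v + 2)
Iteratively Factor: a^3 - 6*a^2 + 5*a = (a - 5)*(a^2 - a) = a*(a - 5)*(a - 1)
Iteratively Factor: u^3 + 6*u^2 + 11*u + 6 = (u + 1)*(u^2 + 5*u + 6) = (u + 1)*(u + 2)*(u + 3)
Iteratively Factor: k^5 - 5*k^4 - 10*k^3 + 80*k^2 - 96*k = (k - 2)*(k^4 - 3*k^3 - 16*k^2 + 48*k) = (k - 3)*(k - 2)*(k^3 - 16*k) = k*(k - 3)*(k - 2)*(k^2 - 16) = k*(k - 3)*(k - 2)*(k + 4)*(k - 4)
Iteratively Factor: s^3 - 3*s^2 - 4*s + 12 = (s - 2)*(s^2 - s - 6) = (s - 3)*(s - 2)*(s + 2)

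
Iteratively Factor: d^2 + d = (d)*(d + 1)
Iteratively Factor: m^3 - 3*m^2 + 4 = (m + 1)*(m^2 - 4*m + 4) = (m - 2)*(m + 1)*(m - 2)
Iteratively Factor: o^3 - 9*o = (o - 3)*(o^2 + 3*o) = o*(o - 3)*(o + 3)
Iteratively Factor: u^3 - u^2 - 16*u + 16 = (u + 4)*(u^2 - 5*u + 4) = (u - 4)*(u + 4)*(u - 1)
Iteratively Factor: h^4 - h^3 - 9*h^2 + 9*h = (h - 3)*(h^3 + 2*h^2 - 3*h) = (h - 3)*(h - 1)*(h^2 + 3*h) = h*(h - 3)*(h - 1)*(h + 3)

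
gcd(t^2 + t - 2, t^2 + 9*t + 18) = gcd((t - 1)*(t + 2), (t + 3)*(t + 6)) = 1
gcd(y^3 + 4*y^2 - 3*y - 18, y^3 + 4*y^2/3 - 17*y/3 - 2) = y^2 + y - 6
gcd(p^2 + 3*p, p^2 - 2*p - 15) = p + 3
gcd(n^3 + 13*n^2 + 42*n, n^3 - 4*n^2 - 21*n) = n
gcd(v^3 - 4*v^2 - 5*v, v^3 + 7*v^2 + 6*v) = v^2 + v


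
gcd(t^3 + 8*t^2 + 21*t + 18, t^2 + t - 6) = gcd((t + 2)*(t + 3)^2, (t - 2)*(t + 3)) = t + 3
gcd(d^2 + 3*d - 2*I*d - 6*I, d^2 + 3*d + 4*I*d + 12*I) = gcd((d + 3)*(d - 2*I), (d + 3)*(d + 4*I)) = d + 3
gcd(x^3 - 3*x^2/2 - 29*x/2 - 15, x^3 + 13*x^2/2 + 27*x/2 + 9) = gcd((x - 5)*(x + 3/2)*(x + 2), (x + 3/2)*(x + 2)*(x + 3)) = x^2 + 7*x/2 + 3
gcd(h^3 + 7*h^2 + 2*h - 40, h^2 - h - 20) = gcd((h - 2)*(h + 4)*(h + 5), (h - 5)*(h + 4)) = h + 4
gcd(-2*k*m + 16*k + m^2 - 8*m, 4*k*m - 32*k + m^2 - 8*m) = m - 8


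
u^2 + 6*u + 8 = (u + 2)*(u + 4)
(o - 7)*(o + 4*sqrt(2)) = o^2 - 7*o + 4*sqrt(2)*o - 28*sqrt(2)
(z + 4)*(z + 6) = z^2 + 10*z + 24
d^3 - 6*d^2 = d^2*(d - 6)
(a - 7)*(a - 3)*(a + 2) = a^3 - 8*a^2 + a + 42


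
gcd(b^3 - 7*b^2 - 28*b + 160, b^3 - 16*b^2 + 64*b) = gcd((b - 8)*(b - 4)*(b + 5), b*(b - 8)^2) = b - 8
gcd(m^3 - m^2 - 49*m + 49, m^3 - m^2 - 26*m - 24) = 1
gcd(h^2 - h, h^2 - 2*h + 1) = h - 1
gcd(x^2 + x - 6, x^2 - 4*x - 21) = x + 3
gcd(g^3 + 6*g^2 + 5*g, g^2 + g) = g^2 + g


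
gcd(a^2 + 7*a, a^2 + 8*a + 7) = a + 7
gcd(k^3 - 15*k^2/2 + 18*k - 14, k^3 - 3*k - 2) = k - 2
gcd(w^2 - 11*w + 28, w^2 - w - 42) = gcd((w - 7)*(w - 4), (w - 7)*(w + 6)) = w - 7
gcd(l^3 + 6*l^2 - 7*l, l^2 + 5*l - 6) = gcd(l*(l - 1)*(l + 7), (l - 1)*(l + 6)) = l - 1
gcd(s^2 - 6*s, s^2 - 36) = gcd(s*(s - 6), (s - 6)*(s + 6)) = s - 6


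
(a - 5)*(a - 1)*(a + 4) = a^3 - 2*a^2 - 19*a + 20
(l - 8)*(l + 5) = l^2 - 3*l - 40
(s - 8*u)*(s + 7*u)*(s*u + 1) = s^3*u - s^2*u^2 + s^2 - 56*s*u^3 - s*u - 56*u^2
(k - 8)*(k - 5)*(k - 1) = k^3 - 14*k^2 + 53*k - 40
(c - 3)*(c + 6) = c^2 + 3*c - 18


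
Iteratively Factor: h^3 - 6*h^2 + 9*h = (h)*(h^2 - 6*h + 9) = h*(h - 3)*(h - 3)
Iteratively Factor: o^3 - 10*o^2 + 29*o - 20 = (o - 4)*(o^2 - 6*o + 5) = (o - 5)*(o - 4)*(o - 1)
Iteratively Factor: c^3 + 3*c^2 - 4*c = (c + 4)*(c^2 - c) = (c - 1)*(c + 4)*(c)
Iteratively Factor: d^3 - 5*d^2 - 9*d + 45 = (d + 3)*(d^2 - 8*d + 15) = (d - 5)*(d + 3)*(d - 3)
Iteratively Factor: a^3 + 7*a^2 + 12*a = (a)*(a^2 + 7*a + 12) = a*(a + 3)*(a + 4)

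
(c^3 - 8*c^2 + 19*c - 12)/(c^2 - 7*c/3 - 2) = 3*(c^2 - 5*c + 4)/(3*c + 2)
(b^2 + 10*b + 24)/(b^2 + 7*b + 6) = (b + 4)/(b + 1)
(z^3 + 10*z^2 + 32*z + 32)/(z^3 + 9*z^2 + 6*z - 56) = (z^2 + 6*z + 8)/(z^2 + 5*z - 14)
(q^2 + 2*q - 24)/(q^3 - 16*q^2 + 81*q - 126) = (q^2 + 2*q - 24)/(q^3 - 16*q^2 + 81*q - 126)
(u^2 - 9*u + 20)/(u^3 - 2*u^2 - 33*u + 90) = (u - 4)/(u^2 + 3*u - 18)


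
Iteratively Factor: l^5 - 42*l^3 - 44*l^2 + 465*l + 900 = (l + 3)*(l^4 - 3*l^3 - 33*l^2 + 55*l + 300) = (l + 3)*(l + 4)*(l^3 - 7*l^2 - 5*l + 75) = (l - 5)*(l + 3)*(l + 4)*(l^2 - 2*l - 15) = (l - 5)*(l + 3)^2*(l + 4)*(l - 5)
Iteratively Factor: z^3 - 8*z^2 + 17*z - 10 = (z - 5)*(z^2 - 3*z + 2) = (z - 5)*(z - 2)*(z - 1)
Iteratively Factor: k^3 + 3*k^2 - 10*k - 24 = (k + 4)*(k^2 - k - 6) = (k + 2)*(k + 4)*(k - 3)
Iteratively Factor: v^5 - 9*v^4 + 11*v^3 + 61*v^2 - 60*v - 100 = (v - 2)*(v^4 - 7*v^3 - 3*v^2 + 55*v + 50) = (v - 5)*(v - 2)*(v^3 - 2*v^2 - 13*v - 10) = (v - 5)*(v - 2)*(v + 2)*(v^2 - 4*v - 5) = (v - 5)^2*(v - 2)*(v + 2)*(v + 1)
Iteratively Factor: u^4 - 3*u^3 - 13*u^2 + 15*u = (u)*(u^3 - 3*u^2 - 13*u + 15) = u*(u + 3)*(u^2 - 6*u + 5) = u*(u - 1)*(u + 3)*(u - 5)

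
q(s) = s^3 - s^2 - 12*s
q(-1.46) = 12.28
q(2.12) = -20.41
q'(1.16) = -10.28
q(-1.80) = 12.53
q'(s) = 3*s^2 - 2*s - 12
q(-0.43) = 4.90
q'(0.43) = -12.31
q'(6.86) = 115.46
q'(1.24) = -9.87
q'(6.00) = 84.00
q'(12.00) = 396.00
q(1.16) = -13.70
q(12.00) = 1440.00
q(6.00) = 108.00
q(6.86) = 193.45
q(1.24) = -14.51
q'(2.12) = -2.76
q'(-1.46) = -2.69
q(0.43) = -5.27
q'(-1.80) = 1.32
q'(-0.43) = -10.59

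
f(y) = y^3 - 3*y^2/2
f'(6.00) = 90.00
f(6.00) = 162.00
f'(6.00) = 90.00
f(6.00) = 162.00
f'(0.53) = -0.75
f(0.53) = -0.27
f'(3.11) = 19.69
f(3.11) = 15.57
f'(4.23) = 40.99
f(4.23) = 48.85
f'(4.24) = 41.21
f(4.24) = 49.26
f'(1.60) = 2.88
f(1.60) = 0.26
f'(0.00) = 0.00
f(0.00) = 0.00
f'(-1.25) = 8.44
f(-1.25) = -4.30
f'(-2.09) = 19.37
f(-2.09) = -15.68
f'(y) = 3*y^2 - 3*y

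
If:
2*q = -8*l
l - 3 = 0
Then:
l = 3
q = -12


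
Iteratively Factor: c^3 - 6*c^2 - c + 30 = (c - 3)*(c^2 - 3*c - 10) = (c - 3)*(c + 2)*(c - 5)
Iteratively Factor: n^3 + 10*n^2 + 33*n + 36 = (n + 4)*(n^2 + 6*n + 9) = (n + 3)*(n + 4)*(n + 3)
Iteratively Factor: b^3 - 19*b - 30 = (b - 5)*(b^2 + 5*b + 6) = (b - 5)*(b + 2)*(b + 3)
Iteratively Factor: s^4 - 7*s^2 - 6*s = (s + 2)*(s^3 - 2*s^2 - 3*s) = (s - 3)*(s + 2)*(s^2 + s) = (s - 3)*(s + 1)*(s + 2)*(s)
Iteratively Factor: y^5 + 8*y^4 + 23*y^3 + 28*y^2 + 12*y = (y + 1)*(y^4 + 7*y^3 + 16*y^2 + 12*y) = (y + 1)*(y + 3)*(y^3 + 4*y^2 + 4*y) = y*(y + 1)*(y + 3)*(y^2 + 4*y + 4) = y*(y + 1)*(y + 2)*(y + 3)*(y + 2)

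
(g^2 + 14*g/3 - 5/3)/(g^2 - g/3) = (g + 5)/g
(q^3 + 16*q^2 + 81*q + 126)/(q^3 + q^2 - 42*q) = (q^2 + 9*q + 18)/(q*(q - 6))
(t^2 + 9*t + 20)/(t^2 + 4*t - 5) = (t + 4)/(t - 1)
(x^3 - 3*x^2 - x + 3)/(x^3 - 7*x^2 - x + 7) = (x - 3)/(x - 7)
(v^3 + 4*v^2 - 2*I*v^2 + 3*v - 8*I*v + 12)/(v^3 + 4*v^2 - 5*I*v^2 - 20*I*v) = (v^2 - 2*I*v + 3)/(v*(v - 5*I))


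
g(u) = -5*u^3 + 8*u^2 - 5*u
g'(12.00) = -1973.00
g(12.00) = -7548.00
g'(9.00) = -1076.00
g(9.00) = -3042.00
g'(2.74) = -73.77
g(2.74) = -56.49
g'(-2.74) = -161.45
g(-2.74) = 176.61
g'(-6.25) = -690.94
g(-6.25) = 1564.45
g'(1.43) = -12.79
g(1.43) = -5.41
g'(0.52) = -0.74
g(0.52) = -1.14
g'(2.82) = -79.17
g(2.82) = -62.61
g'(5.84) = -423.14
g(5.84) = -752.24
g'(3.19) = -106.60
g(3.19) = -96.85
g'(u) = -15*u^2 + 16*u - 5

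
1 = 1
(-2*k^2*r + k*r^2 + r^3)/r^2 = -2*k^2/r + k + r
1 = 1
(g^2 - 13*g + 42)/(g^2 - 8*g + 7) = (g - 6)/(g - 1)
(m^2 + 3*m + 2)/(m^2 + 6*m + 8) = (m + 1)/(m + 4)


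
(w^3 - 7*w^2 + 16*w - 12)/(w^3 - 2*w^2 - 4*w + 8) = (w - 3)/(w + 2)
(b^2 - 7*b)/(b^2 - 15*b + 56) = b/(b - 8)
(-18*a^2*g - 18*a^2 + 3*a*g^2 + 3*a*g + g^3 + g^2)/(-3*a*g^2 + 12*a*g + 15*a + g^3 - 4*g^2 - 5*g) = (6*a + g)/(g - 5)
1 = 1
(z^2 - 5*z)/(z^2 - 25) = z/(z + 5)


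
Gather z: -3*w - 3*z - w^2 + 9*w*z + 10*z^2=-w^2 - 3*w + 10*z^2 + z*(9*w - 3)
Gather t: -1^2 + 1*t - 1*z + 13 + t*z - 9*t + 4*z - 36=t*(z - 8) + 3*z - 24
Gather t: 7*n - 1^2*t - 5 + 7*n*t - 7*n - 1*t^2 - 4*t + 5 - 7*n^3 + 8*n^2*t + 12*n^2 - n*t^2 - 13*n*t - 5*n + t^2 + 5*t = -7*n^3 + 12*n^2 - n*t^2 - 5*n + t*(8*n^2 - 6*n)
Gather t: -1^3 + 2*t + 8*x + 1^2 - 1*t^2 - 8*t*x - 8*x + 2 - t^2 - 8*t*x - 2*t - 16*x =-2*t^2 - 16*t*x - 16*x + 2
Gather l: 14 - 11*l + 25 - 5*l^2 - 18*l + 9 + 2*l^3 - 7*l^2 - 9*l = 2*l^3 - 12*l^2 - 38*l + 48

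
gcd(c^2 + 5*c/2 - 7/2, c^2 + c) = 1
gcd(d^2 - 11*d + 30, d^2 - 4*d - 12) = d - 6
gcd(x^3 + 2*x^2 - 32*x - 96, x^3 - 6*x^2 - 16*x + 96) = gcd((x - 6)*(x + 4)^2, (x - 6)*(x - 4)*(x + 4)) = x^2 - 2*x - 24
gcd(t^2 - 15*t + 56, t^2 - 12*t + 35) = t - 7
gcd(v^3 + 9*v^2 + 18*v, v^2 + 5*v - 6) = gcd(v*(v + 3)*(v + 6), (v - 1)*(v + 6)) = v + 6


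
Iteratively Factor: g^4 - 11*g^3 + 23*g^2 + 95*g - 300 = (g - 4)*(g^3 - 7*g^2 - 5*g + 75) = (g - 5)*(g - 4)*(g^2 - 2*g - 15) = (g - 5)*(g - 4)*(g + 3)*(g - 5)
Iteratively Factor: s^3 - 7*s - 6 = (s + 1)*(s^2 - s - 6) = (s + 1)*(s + 2)*(s - 3)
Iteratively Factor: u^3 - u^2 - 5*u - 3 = (u + 1)*(u^2 - 2*u - 3) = (u + 1)^2*(u - 3)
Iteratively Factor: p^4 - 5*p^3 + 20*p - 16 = (p + 2)*(p^3 - 7*p^2 + 14*p - 8) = (p - 2)*(p + 2)*(p^2 - 5*p + 4) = (p - 4)*(p - 2)*(p + 2)*(p - 1)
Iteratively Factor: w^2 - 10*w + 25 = (w - 5)*(w - 5)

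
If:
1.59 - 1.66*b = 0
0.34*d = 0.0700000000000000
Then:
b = 0.96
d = 0.21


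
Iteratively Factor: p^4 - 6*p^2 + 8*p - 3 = (p - 1)*(p^3 + p^2 - 5*p + 3) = (p - 1)^2*(p^2 + 2*p - 3) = (p - 1)^2*(p + 3)*(p - 1)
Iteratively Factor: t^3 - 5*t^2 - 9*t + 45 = (t - 5)*(t^2 - 9) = (t - 5)*(t + 3)*(t - 3)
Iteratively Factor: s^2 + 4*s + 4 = (s + 2)*(s + 2)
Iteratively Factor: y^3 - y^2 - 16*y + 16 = (y - 1)*(y^2 - 16) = (y - 1)*(y + 4)*(y - 4)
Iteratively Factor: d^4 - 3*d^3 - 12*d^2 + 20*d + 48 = (d - 4)*(d^3 + d^2 - 8*d - 12) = (d - 4)*(d + 2)*(d^2 - d - 6) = (d - 4)*(d - 3)*(d + 2)*(d + 2)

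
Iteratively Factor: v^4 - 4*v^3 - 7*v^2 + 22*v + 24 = (v - 3)*(v^3 - v^2 - 10*v - 8) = (v - 3)*(v + 2)*(v^2 - 3*v - 4) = (v - 3)*(v + 1)*(v + 2)*(v - 4)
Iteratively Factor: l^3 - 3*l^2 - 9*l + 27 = (l - 3)*(l^2 - 9) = (l - 3)*(l + 3)*(l - 3)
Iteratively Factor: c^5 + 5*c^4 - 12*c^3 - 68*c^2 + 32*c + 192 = (c + 4)*(c^4 + c^3 - 16*c^2 - 4*c + 48) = (c - 3)*(c + 4)*(c^3 + 4*c^2 - 4*c - 16) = (c - 3)*(c + 4)^2*(c^2 - 4) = (c - 3)*(c - 2)*(c + 4)^2*(c + 2)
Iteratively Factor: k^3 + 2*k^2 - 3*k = (k)*(k^2 + 2*k - 3) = k*(k + 3)*(k - 1)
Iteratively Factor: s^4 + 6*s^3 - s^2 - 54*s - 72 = (s + 4)*(s^3 + 2*s^2 - 9*s - 18) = (s + 3)*(s + 4)*(s^2 - s - 6) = (s - 3)*(s + 3)*(s + 4)*(s + 2)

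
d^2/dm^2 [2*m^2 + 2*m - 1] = 4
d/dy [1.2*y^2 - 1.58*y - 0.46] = 2.4*y - 1.58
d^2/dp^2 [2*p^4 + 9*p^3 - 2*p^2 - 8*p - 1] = 24*p^2 + 54*p - 4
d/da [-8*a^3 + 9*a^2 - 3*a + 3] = -24*a^2 + 18*a - 3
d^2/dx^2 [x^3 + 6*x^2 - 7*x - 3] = 6*x + 12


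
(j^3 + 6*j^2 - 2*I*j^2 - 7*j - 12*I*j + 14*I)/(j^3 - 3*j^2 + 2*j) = (j^2 + j*(7 - 2*I) - 14*I)/(j*(j - 2))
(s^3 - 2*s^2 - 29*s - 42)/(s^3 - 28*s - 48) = (s^2 - 4*s - 21)/(s^2 - 2*s - 24)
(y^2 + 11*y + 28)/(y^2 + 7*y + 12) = (y + 7)/(y + 3)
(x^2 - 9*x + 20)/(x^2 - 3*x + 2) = (x^2 - 9*x + 20)/(x^2 - 3*x + 2)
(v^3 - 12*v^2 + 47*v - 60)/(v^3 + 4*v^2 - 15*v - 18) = (v^2 - 9*v + 20)/(v^2 + 7*v + 6)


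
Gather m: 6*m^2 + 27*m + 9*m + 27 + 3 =6*m^2 + 36*m + 30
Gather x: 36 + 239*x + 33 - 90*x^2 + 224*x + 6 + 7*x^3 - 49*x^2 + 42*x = 7*x^3 - 139*x^2 + 505*x + 75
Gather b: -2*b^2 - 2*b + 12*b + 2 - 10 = -2*b^2 + 10*b - 8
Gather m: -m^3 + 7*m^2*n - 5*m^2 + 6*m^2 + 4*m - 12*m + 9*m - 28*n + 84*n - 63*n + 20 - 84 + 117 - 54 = -m^3 + m^2*(7*n + 1) + m - 7*n - 1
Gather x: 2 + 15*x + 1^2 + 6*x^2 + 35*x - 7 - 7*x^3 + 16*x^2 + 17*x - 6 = -7*x^3 + 22*x^2 + 67*x - 10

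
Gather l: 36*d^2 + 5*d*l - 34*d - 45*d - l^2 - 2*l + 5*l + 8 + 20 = 36*d^2 - 79*d - l^2 + l*(5*d + 3) + 28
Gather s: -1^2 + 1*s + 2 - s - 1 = 0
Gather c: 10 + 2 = 12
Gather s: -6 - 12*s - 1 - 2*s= -14*s - 7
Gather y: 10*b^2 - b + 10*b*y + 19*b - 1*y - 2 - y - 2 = 10*b^2 + 18*b + y*(10*b - 2) - 4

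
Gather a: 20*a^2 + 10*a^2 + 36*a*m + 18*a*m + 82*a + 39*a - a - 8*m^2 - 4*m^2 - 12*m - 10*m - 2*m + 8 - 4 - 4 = 30*a^2 + a*(54*m + 120) - 12*m^2 - 24*m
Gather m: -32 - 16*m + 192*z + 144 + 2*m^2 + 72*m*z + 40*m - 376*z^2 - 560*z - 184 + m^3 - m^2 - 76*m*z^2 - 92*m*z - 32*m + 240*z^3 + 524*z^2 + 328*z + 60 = m^3 + m^2 + m*(-76*z^2 - 20*z - 8) + 240*z^3 + 148*z^2 - 40*z - 12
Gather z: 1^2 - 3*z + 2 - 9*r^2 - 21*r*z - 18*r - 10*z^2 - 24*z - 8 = -9*r^2 - 18*r - 10*z^2 + z*(-21*r - 27) - 5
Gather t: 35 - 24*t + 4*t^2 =4*t^2 - 24*t + 35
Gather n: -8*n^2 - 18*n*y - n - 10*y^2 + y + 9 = -8*n^2 + n*(-18*y - 1) - 10*y^2 + y + 9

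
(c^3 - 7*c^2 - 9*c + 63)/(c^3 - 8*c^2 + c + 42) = (c + 3)/(c + 2)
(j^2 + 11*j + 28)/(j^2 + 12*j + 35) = (j + 4)/(j + 5)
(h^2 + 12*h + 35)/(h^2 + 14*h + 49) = (h + 5)/(h + 7)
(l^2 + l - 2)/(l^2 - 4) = (l - 1)/(l - 2)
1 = 1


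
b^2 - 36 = (b - 6)*(b + 6)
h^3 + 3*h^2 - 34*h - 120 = (h - 6)*(h + 4)*(h + 5)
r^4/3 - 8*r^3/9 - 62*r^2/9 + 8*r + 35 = (r/3 + 1)*(r - 5)*(r - 3)*(r + 7/3)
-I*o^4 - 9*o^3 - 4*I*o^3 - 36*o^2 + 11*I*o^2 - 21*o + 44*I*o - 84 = (o + 4)*(o - 7*I)*(o - 3*I)*(-I*o + 1)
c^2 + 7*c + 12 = (c + 3)*(c + 4)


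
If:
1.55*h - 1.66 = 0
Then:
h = 1.07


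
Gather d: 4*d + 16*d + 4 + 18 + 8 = 20*d + 30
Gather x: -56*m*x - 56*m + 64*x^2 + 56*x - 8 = -56*m + 64*x^2 + x*(56 - 56*m) - 8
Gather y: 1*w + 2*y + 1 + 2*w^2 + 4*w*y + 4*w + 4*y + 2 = 2*w^2 + 5*w + y*(4*w + 6) + 3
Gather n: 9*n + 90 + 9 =9*n + 99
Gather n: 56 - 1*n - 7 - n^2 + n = 49 - n^2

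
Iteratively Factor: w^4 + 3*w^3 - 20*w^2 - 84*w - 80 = (w + 2)*(w^3 + w^2 - 22*w - 40) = (w + 2)^2*(w^2 - w - 20) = (w + 2)^2*(w + 4)*(w - 5)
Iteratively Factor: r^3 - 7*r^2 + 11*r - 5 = (r - 1)*(r^2 - 6*r + 5) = (r - 1)^2*(r - 5)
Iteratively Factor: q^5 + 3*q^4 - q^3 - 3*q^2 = (q + 3)*(q^4 - q^2) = (q - 1)*(q + 3)*(q^3 + q^2) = (q - 1)*(q + 1)*(q + 3)*(q^2) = q*(q - 1)*(q + 1)*(q + 3)*(q)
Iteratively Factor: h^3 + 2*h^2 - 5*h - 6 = (h + 3)*(h^2 - h - 2) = (h - 2)*(h + 3)*(h + 1)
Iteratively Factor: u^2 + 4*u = (u)*(u + 4)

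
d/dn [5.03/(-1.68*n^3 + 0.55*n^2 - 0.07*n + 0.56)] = (25.3512*n^2 - 5.533*n + 0.3521)/(1.68*n^3 - 0.55*n^2 + 0.07*n - 0.56)^2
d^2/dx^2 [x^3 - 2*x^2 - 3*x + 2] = 6*x - 4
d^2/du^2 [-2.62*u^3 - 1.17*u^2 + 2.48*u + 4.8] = -15.72*u - 2.34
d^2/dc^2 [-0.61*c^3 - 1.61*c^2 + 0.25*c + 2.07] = -3.66*c - 3.22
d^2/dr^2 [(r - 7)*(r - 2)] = 2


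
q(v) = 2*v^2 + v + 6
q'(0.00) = 1.00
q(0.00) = 6.00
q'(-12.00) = -47.00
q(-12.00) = 282.00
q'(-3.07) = -11.28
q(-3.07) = 21.78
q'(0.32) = 2.28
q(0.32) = 6.52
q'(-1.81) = -6.24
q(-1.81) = 10.74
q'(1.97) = 8.88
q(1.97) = 15.73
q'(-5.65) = -21.60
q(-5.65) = 64.20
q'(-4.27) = -16.08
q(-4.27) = 38.20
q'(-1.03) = -3.12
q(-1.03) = 7.09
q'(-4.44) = -16.76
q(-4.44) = 40.99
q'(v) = 4*v + 1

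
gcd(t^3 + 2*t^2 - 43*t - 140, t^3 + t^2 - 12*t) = t + 4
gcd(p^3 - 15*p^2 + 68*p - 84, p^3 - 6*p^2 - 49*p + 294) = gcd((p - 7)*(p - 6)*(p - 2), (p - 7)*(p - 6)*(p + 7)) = p^2 - 13*p + 42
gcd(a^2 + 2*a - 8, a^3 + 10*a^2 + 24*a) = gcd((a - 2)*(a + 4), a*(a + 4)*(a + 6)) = a + 4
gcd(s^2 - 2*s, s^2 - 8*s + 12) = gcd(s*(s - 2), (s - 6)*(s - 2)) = s - 2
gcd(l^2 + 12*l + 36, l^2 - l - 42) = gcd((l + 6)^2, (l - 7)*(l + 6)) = l + 6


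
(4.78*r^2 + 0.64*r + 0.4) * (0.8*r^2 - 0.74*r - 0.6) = 3.824*r^4 - 3.0252*r^3 - 3.0216*r^2 - 0.68*r - 0.24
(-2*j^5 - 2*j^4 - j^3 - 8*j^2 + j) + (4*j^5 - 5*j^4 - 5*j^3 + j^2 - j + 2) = 2*j^5 - 7*j^4 - 6*j^3 - 7*j^2 + 2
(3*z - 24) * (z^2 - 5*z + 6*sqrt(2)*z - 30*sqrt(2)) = 3*z^3 - 39*z^2 + 18*sqrt(2)*z^2 - 234*sqrt(2)*z + 120*z + 720*sqrt(2)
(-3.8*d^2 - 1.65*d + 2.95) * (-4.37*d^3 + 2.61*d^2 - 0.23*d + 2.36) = 16.606*d^5 - 2.7075*d^4 - 16.324*d^3 - 0.888999999999999*d^2 - 4.5725*d + 6.962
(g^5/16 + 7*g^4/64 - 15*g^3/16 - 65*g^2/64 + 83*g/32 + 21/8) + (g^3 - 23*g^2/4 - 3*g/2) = g^5/16 + 7*g^4/64 + g^3/16 - 433*g^2/64 + 35*g/32 + 21/8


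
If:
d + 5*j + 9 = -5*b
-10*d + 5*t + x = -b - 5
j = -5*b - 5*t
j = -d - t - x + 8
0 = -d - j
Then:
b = -77/145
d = 46/29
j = -46/29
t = 123/145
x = 1037/145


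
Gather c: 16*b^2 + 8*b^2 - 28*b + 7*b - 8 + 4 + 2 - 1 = 24*b^2 - 21*b - 3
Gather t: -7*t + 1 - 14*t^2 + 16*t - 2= -14*t^2 + 9*t - 1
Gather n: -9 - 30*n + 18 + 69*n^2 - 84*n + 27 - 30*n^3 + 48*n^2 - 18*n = -30*n^3 + 117*n^2 - 132*n + 36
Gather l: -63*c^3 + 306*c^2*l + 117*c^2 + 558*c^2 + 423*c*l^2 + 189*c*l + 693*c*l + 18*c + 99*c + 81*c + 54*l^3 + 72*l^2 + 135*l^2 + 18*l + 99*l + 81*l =-63*c^3 + 675*c^2 + 198*c + 54*l^3 + l^2*(423*c + 207) + l*(306*c^2 + 882*c + 198)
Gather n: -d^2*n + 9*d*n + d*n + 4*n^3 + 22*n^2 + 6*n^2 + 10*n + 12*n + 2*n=4*n^3 + 28*n^2 + n*(-d^2 + 10*d + 24)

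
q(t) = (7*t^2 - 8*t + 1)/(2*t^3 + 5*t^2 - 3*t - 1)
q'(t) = (14*t - 8)/(2*t^3 + 5*t^2 - 3*t - 1) + (-6*t^2 - 10*t + 3)*(7*t^2 - 8*t + 1)/(2*t^3 + 5*t^2 - 3*t - 1)^2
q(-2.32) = 7.25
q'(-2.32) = -10.72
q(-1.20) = 3.26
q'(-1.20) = -0.64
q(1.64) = 0.41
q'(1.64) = 0.17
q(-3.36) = -10.34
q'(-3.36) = -25.82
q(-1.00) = 3.20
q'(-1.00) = 0.08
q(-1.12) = 3.22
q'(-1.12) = -0.38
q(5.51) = 0.36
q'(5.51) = -0.03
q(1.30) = 0.31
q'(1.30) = 0.51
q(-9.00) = -0.62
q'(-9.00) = -0.11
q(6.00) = 0.35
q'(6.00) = -0.03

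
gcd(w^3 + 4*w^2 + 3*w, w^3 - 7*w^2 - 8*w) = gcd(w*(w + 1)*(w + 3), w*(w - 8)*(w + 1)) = w^2 + w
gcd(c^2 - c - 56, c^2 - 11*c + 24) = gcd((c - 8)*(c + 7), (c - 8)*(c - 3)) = c - 8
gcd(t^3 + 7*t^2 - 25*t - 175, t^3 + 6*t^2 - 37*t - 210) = t^2 + 12*t + 35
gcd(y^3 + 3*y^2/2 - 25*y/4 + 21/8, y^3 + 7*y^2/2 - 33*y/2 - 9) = 1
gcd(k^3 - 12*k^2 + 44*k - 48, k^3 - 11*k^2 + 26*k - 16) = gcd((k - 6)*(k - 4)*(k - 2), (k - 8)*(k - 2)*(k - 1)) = k - 2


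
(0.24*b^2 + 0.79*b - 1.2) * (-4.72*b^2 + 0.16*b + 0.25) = -1.1328*b^4 - 3.6904*b^3 + 5.8504*b^2 + 0.0055*b - 0.3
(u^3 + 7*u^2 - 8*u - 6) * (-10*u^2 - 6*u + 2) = -10*u^5 - 76*u^4 + 40*u^3 + 122*u^2 + 20*u - 12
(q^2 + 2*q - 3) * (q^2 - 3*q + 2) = q^4 - q^3 - 7*q^2 + 13*q - 6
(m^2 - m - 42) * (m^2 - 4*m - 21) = m^4 - 5*m^3 - 59*m^2 + 189*m + 882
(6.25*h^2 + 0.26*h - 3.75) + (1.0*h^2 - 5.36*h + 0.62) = 7.25*h^2 - 5.1*h - 3.13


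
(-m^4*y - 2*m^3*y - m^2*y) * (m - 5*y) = -m^5*y + 5*m^4*y^2 - 2*m^4*y + 10*m^3*y^2 - m^3*y + 5*m^2*y^2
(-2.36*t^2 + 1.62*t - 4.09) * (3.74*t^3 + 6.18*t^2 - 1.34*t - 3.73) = -8.8264*t^5 - 8.526*t^4 - 2.1226*t^3 - 18.6442*t^2 - 0.562*t + 15.2557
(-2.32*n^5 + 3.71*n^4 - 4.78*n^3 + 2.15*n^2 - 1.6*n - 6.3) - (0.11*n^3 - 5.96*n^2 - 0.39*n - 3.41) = -2.32*n^5 + 3.71*n^4 - 4.89*n^3 + 8.11*n^2 - 1.21*n - 2.89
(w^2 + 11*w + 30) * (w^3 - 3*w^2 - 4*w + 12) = w^5 + 8*w^4 - 7*w^3 - 122*w^2 + 12*w + 360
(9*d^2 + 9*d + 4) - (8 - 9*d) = 9*d^2 + 18*d - 4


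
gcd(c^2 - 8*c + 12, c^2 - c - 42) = 1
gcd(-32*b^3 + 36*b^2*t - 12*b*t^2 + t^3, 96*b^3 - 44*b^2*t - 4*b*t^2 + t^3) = 16*b^2 - 10*b*t + t^2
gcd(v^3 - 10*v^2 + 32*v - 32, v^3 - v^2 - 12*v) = v - 4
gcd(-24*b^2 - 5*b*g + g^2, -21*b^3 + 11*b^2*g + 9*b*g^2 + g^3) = 3*b + g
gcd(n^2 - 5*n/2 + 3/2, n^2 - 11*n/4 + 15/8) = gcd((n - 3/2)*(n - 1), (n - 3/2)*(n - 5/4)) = n - 3/2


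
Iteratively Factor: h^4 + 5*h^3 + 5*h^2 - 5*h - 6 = (h + 2)*(h^3 + 3*h^2 - h - 3) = (h + 1)*(h + 2)*(h^2 + 2*h - 3) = (h - 1)*(h + 1)*(h + 2)*(h + 3)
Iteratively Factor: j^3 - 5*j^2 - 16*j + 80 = (j + 4)*(j^2 - 9*j + 20) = (j - 4)*(j + 4)*(j - 5)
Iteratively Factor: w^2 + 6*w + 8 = (w + 4)*(w + 2)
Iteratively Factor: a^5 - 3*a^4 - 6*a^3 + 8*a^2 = (a - 1)*(a^4 - 2*a^3 - 8*a^2) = a*(a - 1)*(a^3 - 2*a^2 - 8*a) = a^2*(a - 1)*(a^2 - 2*a - 8) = a^2*(a - 1)*(a + 2)*(a - 4)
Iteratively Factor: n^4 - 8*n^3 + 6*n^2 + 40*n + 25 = (n - 5)*(n^3 - 3*n^2 - 9*n - 5) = (n - 5)^2*(n^2 + 2*n + 1) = (n - 5)^2*(n + 1)*(n + 1)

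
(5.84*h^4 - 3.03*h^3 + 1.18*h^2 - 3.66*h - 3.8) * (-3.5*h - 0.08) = -20.44*h^5 + 10.1378*h^4 - 3.8876*h^3 + 12.7156*h^2 + 13.5928*h + 0.304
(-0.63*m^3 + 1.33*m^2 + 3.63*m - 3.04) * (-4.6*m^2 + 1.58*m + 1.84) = 2.898*m^5 - 7.1134*m^4 - 15.7558*m^3 + 22.1666*m^2 + 1.876*m - 5.5936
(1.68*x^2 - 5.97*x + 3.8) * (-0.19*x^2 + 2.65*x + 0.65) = -0.3192*x^4 + 5.5863*x^3 - 15.4505*x^2 + 6.1895*x + 2.47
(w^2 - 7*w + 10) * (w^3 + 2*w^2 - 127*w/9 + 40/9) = w^5 - 5*w^4 - 163*w^3/9 + 1109*w^2/9 - 1550*w/9 + 400/9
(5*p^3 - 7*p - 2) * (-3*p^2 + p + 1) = -15*p^5 + 5*p^4 + 26*p^3 - p^2 - 9*p - 2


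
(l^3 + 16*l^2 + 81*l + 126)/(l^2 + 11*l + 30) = (l^2 + 10*l + 21)/(l + 5)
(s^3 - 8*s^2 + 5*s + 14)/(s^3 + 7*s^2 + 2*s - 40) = (s^2 - 6*s - 7)/(s^2 + 9*s + 20)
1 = 1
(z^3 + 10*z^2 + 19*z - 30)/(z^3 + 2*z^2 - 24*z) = (z^2 + 4*z - 5)/(z*(z - 4))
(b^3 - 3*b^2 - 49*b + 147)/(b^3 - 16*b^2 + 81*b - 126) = (b + 7)/(b - 6)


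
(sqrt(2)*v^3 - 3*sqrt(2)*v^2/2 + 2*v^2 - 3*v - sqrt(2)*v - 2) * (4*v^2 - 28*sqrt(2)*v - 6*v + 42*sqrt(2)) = 4*sqrt(2)*v^5 - 48*v^4 - 12*sqrt(2)*v^4 - 51*sqrt(2)*v^3 + 144*v^3 - 60*v^2 + 174*sqrt(2)*v^2 - 70*sqrt(2)*v - 72*v - 84*sqrt(2)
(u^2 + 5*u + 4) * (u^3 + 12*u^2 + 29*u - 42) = u^5 + 17*u^4 + 93*u^3 + 151*u^2 - 94*u - 168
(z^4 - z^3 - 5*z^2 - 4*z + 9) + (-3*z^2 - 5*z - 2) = z^4 - z^3 - 8*z^2 - 9*z + 7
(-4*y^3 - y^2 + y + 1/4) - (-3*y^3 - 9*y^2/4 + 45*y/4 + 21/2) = -y^3 + 5*y^2/4 - 41*y/4 - 41/4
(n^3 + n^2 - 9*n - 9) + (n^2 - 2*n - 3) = n^3 + 2*n^2 - 11*n - 12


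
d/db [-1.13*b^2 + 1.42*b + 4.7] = 1.42 - 2.26*b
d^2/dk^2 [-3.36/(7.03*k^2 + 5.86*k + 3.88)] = (332.108448*k^2 + 276.835776*k - 3.36*(14.06*k + 5.86)*(28.12*k + 11.72) + 183.297408)/(7.03*k^2 + 5.86*k + 3.88)^3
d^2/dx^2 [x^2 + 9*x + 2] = 2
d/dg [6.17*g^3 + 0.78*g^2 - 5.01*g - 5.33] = 18.51*g^2 + 1.56*g - 5.01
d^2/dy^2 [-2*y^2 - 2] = -4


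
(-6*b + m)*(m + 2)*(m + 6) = -6*b*m^2 - 48*b*m - 72*b + m^3 + 8*m^2 + 12*m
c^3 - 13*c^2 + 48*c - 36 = (c - 6)^2*(c - 1)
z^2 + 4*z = z*(z + 4)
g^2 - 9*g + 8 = (g - 8)*(g - 1)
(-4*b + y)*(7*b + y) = -28*b^2 + 3*b*y + y^2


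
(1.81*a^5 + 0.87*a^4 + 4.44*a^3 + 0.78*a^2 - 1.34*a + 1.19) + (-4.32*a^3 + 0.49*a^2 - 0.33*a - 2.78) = 1.81*a^5 + 0.87*a^4 + 0.12*a^3 + 1.27*a^2 - 1.67*a - 1.59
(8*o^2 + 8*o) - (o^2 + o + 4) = 7*o^2 + 7*o - 4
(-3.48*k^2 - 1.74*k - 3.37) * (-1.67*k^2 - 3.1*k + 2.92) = 5.8116*k^4 + 13.6938*k^3 + 0.860300000000001*k^2 + 5.3662*k - 9.8404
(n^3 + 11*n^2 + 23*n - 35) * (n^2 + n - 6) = n^5 + 12*n^4 + 28*n^3 - 78*n^2 - 173*n + 210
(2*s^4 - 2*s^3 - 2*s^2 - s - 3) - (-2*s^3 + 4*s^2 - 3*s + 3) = 2*s^4 - 6*s^2 + 2*s - 6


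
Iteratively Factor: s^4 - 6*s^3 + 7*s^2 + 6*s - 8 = (s - 4)*(s^3 - 2*s^2 - s + 2) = (s - 4)*(s - 1)*(s^2 - s - 2) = (s - 4)*(s - 1)*(s + 1)*(s - 2)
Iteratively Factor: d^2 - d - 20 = (d + 4)*(d - 5)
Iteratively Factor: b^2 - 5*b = (b)*(b - 5)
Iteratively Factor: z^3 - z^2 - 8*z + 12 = (z - 2)*(z^2 + z - 6) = (z - 2)^2*(z + 3)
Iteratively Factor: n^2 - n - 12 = (n + 3)*(n - 4)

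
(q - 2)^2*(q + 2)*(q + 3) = q^4 + q^3 - 10*q^2 - 4*q + 24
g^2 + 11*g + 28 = (g + 4)*(g + 7)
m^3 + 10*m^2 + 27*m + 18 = (m + 1)*(m + 3)*(m + 6)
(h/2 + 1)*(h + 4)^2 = h^3/2 + 5*h^2 + 16*h + 16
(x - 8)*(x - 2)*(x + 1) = x^3 - 9*x^2 + 6*x + 16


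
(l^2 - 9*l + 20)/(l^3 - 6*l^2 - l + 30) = (l - 4)/(l^2 - l - 6)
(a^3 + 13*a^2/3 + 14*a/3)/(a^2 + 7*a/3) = a + 2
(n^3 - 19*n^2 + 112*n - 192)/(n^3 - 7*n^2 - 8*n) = (n^2 - 11*n + 24)/(n*(n + 1))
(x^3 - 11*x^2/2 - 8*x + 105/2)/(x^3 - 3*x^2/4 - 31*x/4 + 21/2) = 2*(2*x^2 - 17*x + 35)/(4*x^2 - 15*x + 14)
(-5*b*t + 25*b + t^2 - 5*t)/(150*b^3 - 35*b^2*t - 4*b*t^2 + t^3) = (t - 5)/(-30*b^2 + b*t + t^2)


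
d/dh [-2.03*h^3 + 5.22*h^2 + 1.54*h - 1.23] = -6.09*h^2 + 10.44*h + 1.54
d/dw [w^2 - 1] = 2*w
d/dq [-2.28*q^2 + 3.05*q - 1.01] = 3.05 - 4.56*q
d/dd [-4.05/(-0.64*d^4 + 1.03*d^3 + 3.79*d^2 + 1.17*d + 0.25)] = (-10.368*d^3 + 12.5145*d^2 + 30.699*d + 4.7385)/(-0.64*d^4 + 1.03*d^3 + 3.79*d^2 + 1.17*d + 0.25)^2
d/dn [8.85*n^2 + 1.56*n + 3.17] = 17.7*n + 1.56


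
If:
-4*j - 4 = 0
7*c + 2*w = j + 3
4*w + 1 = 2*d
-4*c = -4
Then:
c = 1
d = -9/2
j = -1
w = -5/2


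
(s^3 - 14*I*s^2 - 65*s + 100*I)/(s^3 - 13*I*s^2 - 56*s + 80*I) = (s - 5*I)/(s - 4*I)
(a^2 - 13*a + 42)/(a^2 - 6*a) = (a - 7)/a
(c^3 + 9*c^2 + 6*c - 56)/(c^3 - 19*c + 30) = (c^2 + 11*c + 28)/(c^2 + 2*c - 15)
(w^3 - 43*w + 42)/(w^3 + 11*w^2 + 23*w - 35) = (w - 6)/(w + 5)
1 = 1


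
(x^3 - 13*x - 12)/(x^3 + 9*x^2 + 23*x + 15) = (x - 4)/(x + 5)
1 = 1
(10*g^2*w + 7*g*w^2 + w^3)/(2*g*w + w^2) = 5*g + w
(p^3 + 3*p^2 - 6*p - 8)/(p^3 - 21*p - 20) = (p - 2)/(p - 5)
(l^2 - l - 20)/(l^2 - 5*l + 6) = (l^2 - l - 20)/(l^2 - 5*l + 6)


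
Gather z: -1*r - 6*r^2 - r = -6*r^2 - 2*r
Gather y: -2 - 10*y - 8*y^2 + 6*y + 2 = -8*y^2 - 4*y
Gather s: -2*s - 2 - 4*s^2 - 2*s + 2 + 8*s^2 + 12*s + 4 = 4*s^2 + 8*s + 4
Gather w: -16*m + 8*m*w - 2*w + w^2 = -16*m + w^2 + w*(8*m - 2)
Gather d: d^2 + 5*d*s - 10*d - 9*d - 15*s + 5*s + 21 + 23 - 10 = d^2 + d*(5*s - 19) - 10*s + 34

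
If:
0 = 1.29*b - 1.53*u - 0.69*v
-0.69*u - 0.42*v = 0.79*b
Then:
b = -0.0793310463121784*v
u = -0.517867352773013*v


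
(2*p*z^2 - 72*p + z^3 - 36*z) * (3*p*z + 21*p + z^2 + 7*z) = 6*p^2*z^3 + 42*p^2*z^2 - 216*p^2*z - 1512*p^2 + 5*p*z^4 + 35*p*z^3 - 180*p*z^2 - 1260*p*z + z^5 + 7*z^4 - 36*z^3 - 252*z^2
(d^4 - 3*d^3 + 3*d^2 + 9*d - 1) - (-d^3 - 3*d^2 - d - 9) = d^4 - 2*d^3 + 6*d^2 + 10*d + 8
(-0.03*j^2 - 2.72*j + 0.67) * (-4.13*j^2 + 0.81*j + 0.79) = 0.1239*j^4 + 11.2093*j^3 - 4.994*j^2 - 1.6061*j + 0.5293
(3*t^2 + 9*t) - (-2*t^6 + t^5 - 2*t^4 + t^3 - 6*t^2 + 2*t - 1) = 2*t^6 - t^5 + 2*t^4 - t^3 + 9*t^2 + 7*t + 1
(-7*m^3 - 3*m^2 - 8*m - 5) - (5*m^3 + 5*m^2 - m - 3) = -12*m^3 - 8*m^2 - 7*m - 2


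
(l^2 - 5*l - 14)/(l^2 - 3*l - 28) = (l + 2)/(l + 4)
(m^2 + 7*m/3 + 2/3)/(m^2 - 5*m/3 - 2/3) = (m + 2)/(m - 2)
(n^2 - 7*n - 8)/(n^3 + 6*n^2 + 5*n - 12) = (n^2 - 7*n - 8)/(n^3 + 6*n^2 + 5*n - 12)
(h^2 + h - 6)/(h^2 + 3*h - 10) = (h + 3)/(h + 5)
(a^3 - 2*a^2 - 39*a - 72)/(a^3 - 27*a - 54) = (a - 8)/(a - 6)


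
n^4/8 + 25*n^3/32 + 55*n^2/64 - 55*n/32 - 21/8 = (n/4 + 1)*(n/2 + 1)*(n - 3/2)*(n + 7/4)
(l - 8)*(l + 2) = l^2 - 6*l - 16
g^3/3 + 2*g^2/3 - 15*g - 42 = (g/3 + 1)*(g - 7)*(g + 6)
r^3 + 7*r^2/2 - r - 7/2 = (r - 1)*(r + 1)*(r + 7/2)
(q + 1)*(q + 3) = q^2 + 4*q + 3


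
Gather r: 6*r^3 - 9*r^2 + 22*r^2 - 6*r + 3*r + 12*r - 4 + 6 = 6*r^3 + 13*r^2 + 9*r + 2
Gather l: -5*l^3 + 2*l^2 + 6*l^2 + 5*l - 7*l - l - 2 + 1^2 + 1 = -5*l^3 + 8*l^2 - 3*l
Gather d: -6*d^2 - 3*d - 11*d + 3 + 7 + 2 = -6*d^2 - 14*d + 12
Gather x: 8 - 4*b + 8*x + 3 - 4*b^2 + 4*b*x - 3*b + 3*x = -4*b^2 - 7*b + x*(4*b + 11) + 11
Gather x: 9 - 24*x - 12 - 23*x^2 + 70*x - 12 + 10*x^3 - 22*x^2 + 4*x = 10*x^3 - 45*x^2 + 50*x - 15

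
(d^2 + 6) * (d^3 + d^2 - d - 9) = d^5 + d^4 + 5*d^3 - 3*d^2 - 6*d - 54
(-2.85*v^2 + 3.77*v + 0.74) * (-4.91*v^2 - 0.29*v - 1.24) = 13.9935*v^4 - 17.6842*v^3 - 1.1927*v^2 - 4.8894*v - 0.9176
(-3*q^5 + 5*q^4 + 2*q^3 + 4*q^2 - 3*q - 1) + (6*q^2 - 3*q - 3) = -3*q^5 + 5*q^4 + 2*q^3 + 10*q^2 - 6*q - 4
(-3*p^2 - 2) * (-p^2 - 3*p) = 3*p^4 + 9*p^3 + 2*p^2 + 6*p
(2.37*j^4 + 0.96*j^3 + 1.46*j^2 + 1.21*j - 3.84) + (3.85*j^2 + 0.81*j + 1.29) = 2.37*j^4 + 0.96*j^3 + 5.31*j^2 + 2.02*j - 2.55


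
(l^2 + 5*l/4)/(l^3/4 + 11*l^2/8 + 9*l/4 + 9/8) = 2*l*(4*l + 5)/(2*l^3 + 11*l^2 + 18*l + 9)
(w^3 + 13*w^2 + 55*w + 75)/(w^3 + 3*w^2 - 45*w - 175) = (w + 3)/(w - 7)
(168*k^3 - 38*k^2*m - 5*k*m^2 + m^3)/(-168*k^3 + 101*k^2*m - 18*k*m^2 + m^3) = (-24*k^2 + 2*k*m + m^2)/(24*k^2 - 11*k*m + m^2)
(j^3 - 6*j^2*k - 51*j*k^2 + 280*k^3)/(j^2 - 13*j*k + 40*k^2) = j + 7*k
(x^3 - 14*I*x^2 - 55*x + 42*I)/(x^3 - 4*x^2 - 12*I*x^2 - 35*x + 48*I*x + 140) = (x^2 - 7*I*x - 6)/(x^2 - x*(4 + 5*I) + 20*I)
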